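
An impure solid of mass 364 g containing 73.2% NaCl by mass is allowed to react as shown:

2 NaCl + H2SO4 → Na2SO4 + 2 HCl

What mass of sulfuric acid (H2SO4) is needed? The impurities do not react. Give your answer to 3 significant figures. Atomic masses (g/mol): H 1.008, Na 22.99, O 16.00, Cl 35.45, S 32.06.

Mass of pure NaCl = 364 g × 0.732 = 266.4 g.
M(NaCl) = 22.99 + 35.45 = 58.44 g/mol.
M(H2SO4) = 2(1.008) + 32.06 + 4(16.00) = 98.076 g/mol.
n(NaCl) = 266.4 g / 58.44 g/mol = 4.559 mol.
From the equation the NaCl:H2SO4 mole ratio is 2:1, so n(H2SO4) = 4.559 × 1/2 = 2.280 mol.
Mass of H2SO4 = 2.280 mol × 98.076 g/mol = 223.6 g.

224 g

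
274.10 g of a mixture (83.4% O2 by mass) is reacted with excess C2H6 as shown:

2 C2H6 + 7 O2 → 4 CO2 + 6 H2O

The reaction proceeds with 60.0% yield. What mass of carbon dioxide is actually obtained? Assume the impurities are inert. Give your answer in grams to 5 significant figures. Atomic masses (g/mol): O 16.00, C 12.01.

107.79 g

Pure O2 available = 274.10 g × 0.834 = 228.599 g.
M(O2) = 2(16.00) = 32.00 g/mol.
M(CO2) = 12.01 + 2(16.00) = 44.01 g/mol.
n(O2) = 228.599 g / 32.00 g/mol = 7.14373 mol.
From the equation the O2:CO2 mole ratio is 7:4, so n(CO2) = 7.14373 × 4/7 = 4.08213 mol.
Mass of CO2 = 4.08213 mol × 44.01 g/mol = 179.655 g.
Actual mass collected = 179.655 g × 0.600 = 107.793 g.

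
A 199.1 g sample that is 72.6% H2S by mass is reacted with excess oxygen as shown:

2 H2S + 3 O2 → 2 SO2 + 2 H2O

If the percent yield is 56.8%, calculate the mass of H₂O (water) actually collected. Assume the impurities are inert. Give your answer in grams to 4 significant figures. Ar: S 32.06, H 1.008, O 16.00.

43.41 g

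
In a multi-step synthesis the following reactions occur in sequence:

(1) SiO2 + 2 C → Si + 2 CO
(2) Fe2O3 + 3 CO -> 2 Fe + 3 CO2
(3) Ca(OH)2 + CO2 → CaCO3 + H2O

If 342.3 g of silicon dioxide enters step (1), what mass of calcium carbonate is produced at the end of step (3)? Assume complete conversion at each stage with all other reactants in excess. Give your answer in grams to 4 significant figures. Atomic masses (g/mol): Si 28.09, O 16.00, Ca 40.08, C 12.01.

M(SiO2) = 28.09 + 2(16.00) = 60.09 g/mol.
M(CaCO3) = 40.08 + 12.01 + 3(16.00) = 100.09 g/mol.
n(SiO2) = 342.3 / 60.09 = 5.6965 mol.
Reaction (1): SiO2→CO ratio 1:2 ⇒ n(CO) = 11.393 mol.
Reaction (2): CO→CO2 ratio 3:3 ⇒ n(CO2) = 11.393 mol.
Reaction (3): CO2→CaCO3 ratio 1:1 ⇒ n(CaCO3) = 11.393 mol.
Mass of CaCO3 = 11.393 × 100.09 = 1140.3 g.

1140 g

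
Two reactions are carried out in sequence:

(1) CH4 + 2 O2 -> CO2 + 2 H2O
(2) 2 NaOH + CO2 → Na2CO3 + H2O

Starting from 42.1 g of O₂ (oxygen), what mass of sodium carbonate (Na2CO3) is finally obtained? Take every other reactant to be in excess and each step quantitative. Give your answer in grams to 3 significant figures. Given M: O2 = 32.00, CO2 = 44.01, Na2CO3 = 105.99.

69.7 g

n(O2) = 42.10 / 32.00 = 1.316 mol.
Step 1 gives a 2:1 ratio of O2 to CO2, so n(CO2) = 0.6578 mol.
In step 2 the CO2:Na2CO3 ratio is 1:1, so n(Na2CO3) = 0.6578 mol.
Mass of Na2CO3 = 0.6578 × 105.99 = 69.72 g.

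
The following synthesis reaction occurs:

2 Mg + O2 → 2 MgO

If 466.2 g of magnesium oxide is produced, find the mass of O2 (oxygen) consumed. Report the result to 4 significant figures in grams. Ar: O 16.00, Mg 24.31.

185.0 g

M(MgO) = 24.31 + 16.00 = 40.31 g/mol.
M(O2) = 2(16.00) = 32.00 g/mol.
n(MgO) = 466.20 g / 40.31 g/mol = 11.565 mol.
From the equation the MgO:O2 mole ratio is 2:1, so n(O2) = 11.565 × 1/2 = 5.7827 mol.
Mass of O2 = 5.7827 mol × 32.00 g/mol = 185.05 g.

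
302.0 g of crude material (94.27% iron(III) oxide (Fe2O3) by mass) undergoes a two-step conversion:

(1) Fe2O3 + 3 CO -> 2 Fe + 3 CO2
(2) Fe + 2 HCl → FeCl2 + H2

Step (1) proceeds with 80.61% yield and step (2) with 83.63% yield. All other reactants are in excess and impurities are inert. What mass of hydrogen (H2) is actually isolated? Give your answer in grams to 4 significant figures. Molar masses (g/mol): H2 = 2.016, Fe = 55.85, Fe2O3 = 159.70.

4.846 g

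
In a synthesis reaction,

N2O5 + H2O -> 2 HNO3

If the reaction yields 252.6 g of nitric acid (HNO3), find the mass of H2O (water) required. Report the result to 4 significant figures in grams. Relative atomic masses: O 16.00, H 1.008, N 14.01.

36.11 g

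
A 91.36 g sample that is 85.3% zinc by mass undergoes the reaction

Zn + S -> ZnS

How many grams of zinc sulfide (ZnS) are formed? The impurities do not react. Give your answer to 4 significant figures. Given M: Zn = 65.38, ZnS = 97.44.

Mass of pure Zn = 91.36 g × 0.853 = 77.930 g.
n(Zn) = 77.930 g / 65.38 g/mol = 1.1920 mol.
From the equation the Zn:ZnS mole ratio is 1:1, so n(ZnS) = 1.1920 × 1/1 = 1.1920 mol.
Mass of ZnS = 1.1920 mol × 97.44 g/mol = 116.14 g.

116.1 g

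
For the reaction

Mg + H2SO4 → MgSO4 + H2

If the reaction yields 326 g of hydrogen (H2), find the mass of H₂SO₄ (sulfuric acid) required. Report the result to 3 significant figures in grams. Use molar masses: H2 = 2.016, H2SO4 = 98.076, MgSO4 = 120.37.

15900 g

n(H2) = 326.0 g / 2.016 g/mol = 161.7 mol.
From the equation the H2:H2SO4 mole ratio is 1:1, so n(H2SO4) = 161.7 × 1/1 = 161.7 mol.
Mass of H2SO4 = 161.7 mol × 98.076 g/mol = 15860 g.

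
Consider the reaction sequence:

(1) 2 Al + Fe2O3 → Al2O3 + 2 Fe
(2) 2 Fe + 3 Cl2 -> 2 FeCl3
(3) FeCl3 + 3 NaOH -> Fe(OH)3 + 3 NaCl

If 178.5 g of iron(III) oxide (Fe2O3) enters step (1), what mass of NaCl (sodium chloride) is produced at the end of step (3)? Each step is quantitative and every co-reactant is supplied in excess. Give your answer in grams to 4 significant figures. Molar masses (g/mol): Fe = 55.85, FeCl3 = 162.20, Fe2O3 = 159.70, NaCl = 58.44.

391.9 g

n(Fe2O3) = 178.5 / 159.70 = 1.1177 mol.
Reaction (1): Fe2O3→Fe ratio 1:2 ⇒ n(Fe) = 2.2354 mol.
Reaction (2): Fe→FeCl3 ratio 2:2 ⇒ n(FeCl3) = 2.2354 mol.
Reaction (3): FeCl3→NaCl ratio 1:3 ⇒ n(NaCl) = 6.7063 mol.
Mass of NaCl = 6.7063 × 58.44 = 391.92 g.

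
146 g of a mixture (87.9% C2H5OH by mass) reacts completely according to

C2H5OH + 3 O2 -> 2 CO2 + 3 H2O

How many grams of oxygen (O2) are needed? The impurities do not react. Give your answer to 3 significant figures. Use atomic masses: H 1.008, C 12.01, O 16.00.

267 g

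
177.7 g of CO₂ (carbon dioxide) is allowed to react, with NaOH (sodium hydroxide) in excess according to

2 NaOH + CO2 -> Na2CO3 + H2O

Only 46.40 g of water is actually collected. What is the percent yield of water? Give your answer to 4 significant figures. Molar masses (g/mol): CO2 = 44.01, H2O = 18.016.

n(CO2) = 177.70 g / 44.01 g/mol = 4.0377 mol.
From the equation the CO2:H2O mole ratio is 1:1, so n(H2O) = 4.0377 × 1/1 = 4.0377 mol.
Mass of H2O = 4.0377 mol × 18.016 g/mol = 72.744 g.
This is the theoretical yield. Percent yield = 46.40 g / 72.744 g × 100% = 63.786%.

63.79 %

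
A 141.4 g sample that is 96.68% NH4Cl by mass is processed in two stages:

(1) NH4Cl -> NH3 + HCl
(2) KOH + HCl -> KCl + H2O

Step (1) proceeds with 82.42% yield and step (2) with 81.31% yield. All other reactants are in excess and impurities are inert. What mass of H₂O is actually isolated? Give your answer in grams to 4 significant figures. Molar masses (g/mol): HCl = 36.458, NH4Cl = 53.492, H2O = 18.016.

30.86 g

Pure NH4Cl = 141.4 × 0.9668 = 136.71 g.
n(NH4Cl) = 136.71 / 53.492 = 2.5556 mol.
Step 1 (NH4Cl:HCl = 1:1): theoretical n(HCl) = 2.5556 mol; at 82.42% yield, n(HCl) = 2.1063 mol.
Step 2 (HCl:H2O = 1:1): theoretical n(H2O) = 2.1063 mol, so theoretical mass = 2.1063 × 18.016 = 37.948 g.
At 81.31% yield, actual mass of H2O = 37.948 × 0.8131 = 30.855 g.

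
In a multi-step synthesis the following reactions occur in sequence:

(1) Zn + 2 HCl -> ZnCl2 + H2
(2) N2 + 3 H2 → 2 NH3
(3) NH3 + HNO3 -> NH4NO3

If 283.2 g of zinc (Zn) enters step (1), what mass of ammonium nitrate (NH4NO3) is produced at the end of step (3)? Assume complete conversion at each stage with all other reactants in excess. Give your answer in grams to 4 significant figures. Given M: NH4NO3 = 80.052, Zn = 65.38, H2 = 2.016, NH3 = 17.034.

231.2 g

n(Zn) = 283.2 / 65.38 = 4.3316 mol.
Reaction (1): Zn→H2 ratio 1:1 ⇒ n(H2) = 4.3316 mol.
Reaction (2): H2→NH3 ratio 3:2 ⇒ n(NH3) = 2.8877 mol.
Reaction (3): NH3→NH4NO3 ratio 1:1 ⇒ n(NH4NO3) = 2.8877 mol.
Mass of NH4NO3 = 2.8877 × 80.052 = 231.17 g.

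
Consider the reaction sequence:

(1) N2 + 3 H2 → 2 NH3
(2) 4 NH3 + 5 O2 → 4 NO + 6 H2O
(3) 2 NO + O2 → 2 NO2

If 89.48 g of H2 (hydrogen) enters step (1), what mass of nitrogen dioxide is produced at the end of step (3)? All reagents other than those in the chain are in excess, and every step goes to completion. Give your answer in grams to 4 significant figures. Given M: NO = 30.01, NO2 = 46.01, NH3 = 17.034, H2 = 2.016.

1361 g

n(H2) = 89.48 / 2.016 = 44.385 mol.
Reaction (1): H2→NH3 ratio 3:2 ⇒ n(NH3) = 29.590 mol.
Reaction (2): NH3→NO ratio 4:4 ⇒ n(NO) = 29.590 mol.
Reaction (3): NO→NO2 ratio 2:2 ⇒ n(NO2) = 29.590 mol.
Mass of NO2 = 29.590 × 46.01 = 1361.4 g.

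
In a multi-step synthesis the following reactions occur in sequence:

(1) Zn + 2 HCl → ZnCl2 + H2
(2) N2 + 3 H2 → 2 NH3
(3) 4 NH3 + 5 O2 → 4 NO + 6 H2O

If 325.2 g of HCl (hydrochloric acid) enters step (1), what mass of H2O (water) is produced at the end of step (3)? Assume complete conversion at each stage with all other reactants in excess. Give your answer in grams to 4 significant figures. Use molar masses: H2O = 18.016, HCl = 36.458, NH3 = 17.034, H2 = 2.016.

80.35 g

n(HCl) = 325.2 / 36.458 = 8.9199 mol.
Reaction (1): HCl→H2 ratio 2:1 ⇒ n(H2) = 4.4599 mol.
Reaction (2): H2→NH3 ratio 3:2 ⇒ n(NH3) = 2.9733 mol.
Reaction (3): NH3→H2O ratio 4:6 ⇒ n(H2O) = 4.4599 mol.
Mass of H2O = 4.4599 × 18.016 = 80.350 g.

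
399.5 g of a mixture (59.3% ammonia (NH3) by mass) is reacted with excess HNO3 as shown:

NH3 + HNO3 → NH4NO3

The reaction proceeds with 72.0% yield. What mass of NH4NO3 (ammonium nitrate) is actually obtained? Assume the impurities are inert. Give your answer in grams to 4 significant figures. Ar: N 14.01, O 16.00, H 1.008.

801.6 g

Pure NH3 available = 399.5 g × 0.593 = 236.90 g.
M(NH3) = 14.01 + 3(1.008) = 17.034 g/mol.
M(NH4NO3) = 2(14.01) + 4(1.008) + 3(16.00) = 80.052 g/mol.
n(NH3) = 236.90 g / 17.034 g/mol = 13.908 mol.
From the equation the NH3:NH4NO3 mole ratio is 1:1, so n(NH4NO3) = 13.908 × 1/1 = 13.908 mol.
Mass of NH4NO3 = 13.908 mol × 80.052 g/mol = 1113.3 g.
Actual mass collected = 1113.3 g × 0.720 = 801.60 g.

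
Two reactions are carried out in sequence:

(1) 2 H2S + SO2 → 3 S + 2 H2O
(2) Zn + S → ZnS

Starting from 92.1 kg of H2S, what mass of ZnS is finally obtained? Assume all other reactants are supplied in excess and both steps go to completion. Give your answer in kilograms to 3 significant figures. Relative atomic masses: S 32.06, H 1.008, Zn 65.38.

395 kg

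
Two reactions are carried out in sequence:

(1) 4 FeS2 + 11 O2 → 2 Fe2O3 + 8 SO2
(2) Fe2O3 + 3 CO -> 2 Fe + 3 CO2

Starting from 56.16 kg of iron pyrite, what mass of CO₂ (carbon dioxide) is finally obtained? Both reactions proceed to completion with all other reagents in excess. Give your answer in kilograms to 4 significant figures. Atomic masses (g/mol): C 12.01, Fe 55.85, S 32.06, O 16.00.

30.90 kg

M(FeS2) = 55.85 + 2(32.06) = 119.97 g/mol.
M(CO2) = 12.01 + 2(16.00) = 44.01 g/mol.
56.16 kg = 56160 g.
n(FeS2) = 56160 / 119.97 = 468.12 mol.
Step 1 gives a 4:2 ratio of FeS2 to Fe2O3, so n(Fe2O3) = 234.06 mol.
In step 2 the Fe2O3:CO2 ratio is 1:3, so n(CO2) = 702.18 mol.
Mass of CO2 = 702.18 × 44.01 = 30903 g = 30.90 kg.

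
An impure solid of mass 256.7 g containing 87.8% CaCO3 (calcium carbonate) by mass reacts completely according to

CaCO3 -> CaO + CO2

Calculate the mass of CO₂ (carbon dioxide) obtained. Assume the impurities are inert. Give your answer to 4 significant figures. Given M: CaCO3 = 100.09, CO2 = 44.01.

Mass of pure CaCO3 = 256.7 g × 0.878 = 225.38 g.
n(CaCO3) = 225.38 g / 100.09 g/mol = 2.2518 mol.
From the equation the CaCO3:CO2 mole ratio is 1:1, so n(CO2) = 2.2518 × 1/1 = 2.2518 mol.
Mass of CO2 = 2.2518 mol × 44.01 g/mol = 99.102 g.

99.10 g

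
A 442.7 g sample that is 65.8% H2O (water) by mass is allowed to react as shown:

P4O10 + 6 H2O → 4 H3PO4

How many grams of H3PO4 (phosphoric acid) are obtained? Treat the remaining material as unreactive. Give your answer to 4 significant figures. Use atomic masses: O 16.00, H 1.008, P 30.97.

1056 g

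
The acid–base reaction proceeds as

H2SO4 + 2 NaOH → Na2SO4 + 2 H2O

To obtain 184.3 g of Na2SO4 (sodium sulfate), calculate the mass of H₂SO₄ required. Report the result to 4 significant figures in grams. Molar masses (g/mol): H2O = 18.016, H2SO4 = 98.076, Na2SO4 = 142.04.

127.3 g

n(Na2SO4) = 184.30 g / 142.04 g/mol = 1.2975 mol.
From the equation the Na2SO4:H2SO4 mole ratio is 1:1, so n(H2SO4) = 1.2975 × 1/1 = 1.2975 mol.
Mass of H2SO4 = 1.2975 mol × 98.076 g/mol = 127.26 g.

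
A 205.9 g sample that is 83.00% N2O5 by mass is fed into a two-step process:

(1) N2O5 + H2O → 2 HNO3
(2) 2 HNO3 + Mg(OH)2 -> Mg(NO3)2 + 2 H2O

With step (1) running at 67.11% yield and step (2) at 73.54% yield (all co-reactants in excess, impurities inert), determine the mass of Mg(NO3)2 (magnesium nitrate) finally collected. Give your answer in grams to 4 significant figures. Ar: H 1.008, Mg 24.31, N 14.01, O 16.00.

Pure N2O5 = 205.9 × 0.8300 = 170.90 g.
M(N2O5) = 2(14.01) + 5(16.00) = 108.02 g/mol.
M(Mg(NO3)2) = 24.31 + 2(14.01) + 6(16.00) = 148.33 g/mol.
n(N2O5) = 170.90 / 108.02 = 1.5821 mol.
Step 1 (N2O5:HNO3 = 1:2): theoretical n(HNO3) = 3.1642 mol; at 67.11% yield, n(HNO3) = 2.1235 mol.
Step 2 (HNO3:Mg(NO3)2 = 2:1): theoretical n(Mg(NO3)2) = 1.0617 mol, so theoretical mass = 1.0617 × 148.33 = 157.49 g.
At 73.54% yield, actual mass of Mg(NO3)2 = 157.49 × 0.7354 = 115.82 g.

115.8 g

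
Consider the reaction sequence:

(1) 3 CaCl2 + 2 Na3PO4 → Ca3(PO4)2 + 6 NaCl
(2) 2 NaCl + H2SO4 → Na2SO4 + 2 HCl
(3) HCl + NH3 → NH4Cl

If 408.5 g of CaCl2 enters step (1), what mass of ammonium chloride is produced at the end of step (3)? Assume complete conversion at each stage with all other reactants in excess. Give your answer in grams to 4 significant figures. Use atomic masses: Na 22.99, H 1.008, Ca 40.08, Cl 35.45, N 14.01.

M(CaCl2) = 40.08 + 2(35.45) = 110.98 g/mol.
M(NH4Cl) = 14.01 + 4(1.008) + 35.45 = 53.492 g/mol.
n(CaCl2) = 408.5 / 110.98 = 3.6808 mol.
Reaction (1): CaCl2→NaCl ratio 3:6 ⇒ n(NaCl) = 7.3617 mol.
Reaction (2): NaCl→HCl ratio 2:2 ⇒ n(HCl) = 7.3617 mol.
Reaction (3): HCl→NH4Cl ratio 1:1 ⇒ n(NH4Cl) = 7.3617 mol.
Mass of NH4Cl = 7.3617 × 53.492 = 393.79 g.

393.8 g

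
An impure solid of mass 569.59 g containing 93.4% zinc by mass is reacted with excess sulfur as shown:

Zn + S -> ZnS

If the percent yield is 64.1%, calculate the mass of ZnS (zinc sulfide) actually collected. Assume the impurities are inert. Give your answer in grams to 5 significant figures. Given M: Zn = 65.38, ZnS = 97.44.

Pure Zn available = 569.59 g × 0.934 = 531.997 g.
n(Zn) = 531.997 g / 65.38 g/mol = 8.13700 mol.
From the equation the Zn:ZnS mole ratio is 1:1, so n(ZnS) = 8.13700 × 1/1 = 8.13700 mol.
Mass of ZnS = 8.13700 mol × 97.44 g/mol = 792.869 g.
Actual mass collected = 792.869 g × 0.641 = 508.229 g.

508.23 g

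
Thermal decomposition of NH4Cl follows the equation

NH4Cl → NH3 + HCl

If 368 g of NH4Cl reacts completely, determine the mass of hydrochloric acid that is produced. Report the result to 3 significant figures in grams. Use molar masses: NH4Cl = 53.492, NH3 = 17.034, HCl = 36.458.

n(NH4Cl) = 368.0 g / 53.492 g/mol = 6.880 mol.
From the equation the NH4Cl:HCl mole ratio is 1:1, so n(HCl) = 6.880 × 1/1 = 6.880 mol.
Mass of HCl = 6.880 mol × 36.458 g/mol = 250.8 g.

251 g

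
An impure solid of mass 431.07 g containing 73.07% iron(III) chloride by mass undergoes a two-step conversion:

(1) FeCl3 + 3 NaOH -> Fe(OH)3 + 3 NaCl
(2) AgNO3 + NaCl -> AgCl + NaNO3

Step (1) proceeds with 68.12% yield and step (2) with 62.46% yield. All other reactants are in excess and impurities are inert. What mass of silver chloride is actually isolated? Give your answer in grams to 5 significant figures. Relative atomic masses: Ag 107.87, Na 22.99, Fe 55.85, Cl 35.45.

Pure FeCl3 = 431.07 × 0.7307 = 314.983 g.
M(FeCl3) = 55.85 + 3(35.45) = 162.20 g/mol.
M(AgCl) = 107.87 + 35.45 = 143.32 g/mol.
n(FeCl3) = 314.983 / 162.20 = 1.94194 mol.
Step 1 (FeCl3:NaCl = 1:3): theoretical n(NaCl) = 5.82582 mol; at 68.12% yield, n(NaCl) = 3.96855 mol.
Step 2 (NaCl:AgCl = 1:1): theoretical n(AgCl) = 3.96855 mol, so theoretical mass = 3.96855 × 143.32 = 568.773 g.
At 62.46% yield, actual mass of AgCl = 568.773 × 0.6246 = 355.255 g.

355.26 g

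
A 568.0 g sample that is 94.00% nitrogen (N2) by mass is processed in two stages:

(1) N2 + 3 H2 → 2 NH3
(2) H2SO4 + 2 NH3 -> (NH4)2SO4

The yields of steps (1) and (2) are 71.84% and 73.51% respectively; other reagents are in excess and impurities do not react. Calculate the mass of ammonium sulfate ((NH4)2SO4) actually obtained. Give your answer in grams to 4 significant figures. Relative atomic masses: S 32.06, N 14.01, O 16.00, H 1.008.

1330 g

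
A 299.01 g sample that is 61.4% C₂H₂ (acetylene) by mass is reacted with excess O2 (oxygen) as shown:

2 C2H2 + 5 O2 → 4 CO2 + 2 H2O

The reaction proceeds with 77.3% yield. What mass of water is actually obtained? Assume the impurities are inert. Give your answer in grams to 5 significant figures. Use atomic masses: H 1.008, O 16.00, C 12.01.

98.201 g

Pure C2H2 available = 299.01 g × 0.614 = 183.592 g.
M(C2H2) = 2(12.01) + 2(1.008) = 26.036 g/mol.
M(H2O) = 2(1.008) + 16.00 = 18.016 g/mol.
n(C2H2) = 183.592 g / 26.036 g/mol = 7.05147 mol.
From the equation the C2H2:H2O mole ratio is 2:2, so n(H2O) = 7.05147 × 2/2 = 7.05147 mol.
Mass of H2O = 7.05147 mol × 18.016 g/mol = 127.039 g.
Actual mass collected = 127.039 g × 0.773 = 98.2014 g.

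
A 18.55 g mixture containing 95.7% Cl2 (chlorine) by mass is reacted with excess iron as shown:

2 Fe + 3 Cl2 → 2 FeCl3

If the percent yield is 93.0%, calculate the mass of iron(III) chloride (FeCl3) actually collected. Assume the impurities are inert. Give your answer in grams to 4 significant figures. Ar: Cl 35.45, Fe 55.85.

25.18 g

Pure Cl2 available = 18.55 g × 0.957 = 17.752 g.
M(Cl2) = 2(35.45) = 70.90 g/mol.
M(FeCl3) = 55.85 + 3(35.45) = 162.20 g/mol.
n(Cl2) = 17.752 g / 70.90 g/mol = 0.25039 mol.
From the equation the Cl2:FeCl3 mole ratio is 3:2, so n(FeCl3) = 0.25039 × 2/3 = 0.16692 mol.
Mass of FeCl3 = 0.16692 mol × 162.20 g/mol = 27.075 g.
Actual mass collected = 27.075 g × 0.930 = 25.180 g.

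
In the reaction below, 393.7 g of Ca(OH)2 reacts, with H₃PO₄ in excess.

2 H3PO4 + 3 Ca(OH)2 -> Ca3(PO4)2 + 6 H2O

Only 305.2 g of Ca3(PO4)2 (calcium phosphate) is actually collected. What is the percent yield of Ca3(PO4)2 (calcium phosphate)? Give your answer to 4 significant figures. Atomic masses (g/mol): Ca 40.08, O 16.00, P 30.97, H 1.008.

55.55 %

M(Ca(OH)2) = 40.08 + 2(16.00) + 2(1.008) = 74.096 g/mol.
M(Ca3(PO4)2) = 3(40.08) + 2(30.97) + 8(16.00) = 310.18 g/mol.
n(Ca(OH)2) = 393.70 g / 74.096 g/mol = 5.3134 mol.
From the equation the Ca(OH)2:Ca3(PO4)2 mole ratio is 3:1, so n(Ca3(PO4)2) = 5.3134 × 1/3 = 1.7711 mol.
Mass of Ca3(PO4)2 = 1.7711 mol × 310.18 g/mol = 549.37 g.
This is the theoretical yield. Percent yield = 305.2 g / 549.37 g × 100% = 55.555%.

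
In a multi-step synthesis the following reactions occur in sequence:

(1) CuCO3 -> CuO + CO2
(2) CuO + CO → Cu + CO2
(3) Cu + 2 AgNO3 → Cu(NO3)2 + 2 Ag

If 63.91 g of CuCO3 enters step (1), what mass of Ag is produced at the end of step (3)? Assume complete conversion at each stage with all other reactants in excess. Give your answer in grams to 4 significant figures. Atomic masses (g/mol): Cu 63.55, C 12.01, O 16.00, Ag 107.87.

M(CuCO3) = 63.55 + 12.01 + 3(16.00) = 123.56 g/mol.
M(Ag) = 107.87 g/mol.
n(CuCO3) = 63.91 / 123.56 = 0.51724 mol.
Reaction (1): CuCO3→CuO ratio 1:1 ⇒ n(CuO) = 0.51724 mol.
Reaction (2): CuO→Cu ratio 1:1 ⇒ n(Cu) = 0.51724 mol.
Reaction (3): Cu→Ag ratio 1:2 ⇒ n(Ag) = 1.0345 mol.
Mass of Ag = 1.0345 × 107.87 = 111.59 g.

111.6 g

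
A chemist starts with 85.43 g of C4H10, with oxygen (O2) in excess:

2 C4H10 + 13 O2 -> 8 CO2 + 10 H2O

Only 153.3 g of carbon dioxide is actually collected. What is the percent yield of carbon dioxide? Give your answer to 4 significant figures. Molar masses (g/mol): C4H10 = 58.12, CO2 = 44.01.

n(C4H10) = 85.430 g / 58.12 g/mol = 1.4699 mol.
From the equation the C4H10:CO2 mole ratio is 2:8, so n(CO2) = 1.4699 × 8/2 = 5.8796 mol.
Mass of CO2 = 5.8796 mol × 44.01 g/mol = 258.76 g.
This is the theoretical yield. Percent yield = 153.3 g / 258.76 g × 100% = 59.244%.

59.24 %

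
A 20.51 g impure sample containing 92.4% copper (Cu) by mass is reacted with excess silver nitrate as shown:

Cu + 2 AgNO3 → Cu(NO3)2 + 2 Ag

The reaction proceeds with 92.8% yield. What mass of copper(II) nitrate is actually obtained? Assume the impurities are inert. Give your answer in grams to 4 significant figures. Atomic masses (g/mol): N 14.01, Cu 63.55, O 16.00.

51.91 g

Pure Cu available = 20.51 g × 0.924 = 18.951 g.
M(Cu) = 63.55 g/mol.
M(Cu(NO3)2) = 63.55 + 2(14.01) + 6(16.00) = 187.57 g/mol.
n(Cu) = 18.951 g / 63.55 g/mol = 0.29821 mol.
From the equation the Cu:Cu(NO3)2 mole ratio is 1:1, so n(Cu(NO3)2) = 0.29821 × 1/1 = 0.29821 mol.
Mass of Cu(NO3)2 = 0.29821 mol × 187.57 g/mol = 55.935 g.
Actual mass collected = 55.935 g × 0.928 = 51.908 g.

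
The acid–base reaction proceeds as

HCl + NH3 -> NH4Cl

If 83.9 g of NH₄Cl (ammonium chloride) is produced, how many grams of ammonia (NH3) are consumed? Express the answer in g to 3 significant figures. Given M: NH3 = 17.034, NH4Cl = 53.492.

26.7 g

n(NH4Cl) = 83.90 g / 53.492 g/mol = 1.568 mol.
From the equation the NH4Cl:NH3 mole ratio is 1:1, so n(NH3) = 1.568 × 1/1 = 1.568 mol.
Mass of NH3 = 1.568 mol × 17.034 g/mol = 26.72 g.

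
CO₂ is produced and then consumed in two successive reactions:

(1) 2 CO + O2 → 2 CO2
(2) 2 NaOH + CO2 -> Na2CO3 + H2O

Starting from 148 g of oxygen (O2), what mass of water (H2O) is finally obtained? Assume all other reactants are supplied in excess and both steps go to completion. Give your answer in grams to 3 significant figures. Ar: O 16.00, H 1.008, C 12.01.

M(O2) = 2(16.00) = 32.00 g/mol.
M(H2O) = 2(1.008) + 16.00 = 18.016 g/mol.
n(O2) = 148.0 / 32.00 = 4.625 mol.
Step 1 gives a 1:2 ratio of O2 to CO2, so n(CO2) = 9.250 mol.
In step 2 the CO2:H2O ratio is 1:1, so n(H2O) = 9.250 mol.
Mass of H2O = 9.250 × 18.016 = 166.6 g.

167 g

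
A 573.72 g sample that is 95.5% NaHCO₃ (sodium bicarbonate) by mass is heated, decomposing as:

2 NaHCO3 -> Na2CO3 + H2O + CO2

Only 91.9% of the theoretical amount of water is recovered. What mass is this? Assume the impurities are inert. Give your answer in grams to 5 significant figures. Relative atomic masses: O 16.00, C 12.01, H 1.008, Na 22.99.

Pure NaHCO3 available = 573.72 g × 0.955 = 547.903 g.
M(NaHCO3) = 22.99 + 1.008 + 12.01 + 3(16.00) = 84.008 g/mol.
M(H2O) = 2(1.008) + 16.00 = 18.016 g/mol.
n(NaHCO3) = 547.903 g / 84.008 g/mol = 6.52203 mol.
From the equation the NaHCO3:H2O mole ratio is 2:1, so n(H2O) = 6.52203 × 1/2 = 3.26101 mol.
Mass of H2O = 3.26101 mol × 18.016 g/mol = 58.7504 g.
Actual mass collected = 58.7504 g × 0.919 = 53.9917 g.

53.992 g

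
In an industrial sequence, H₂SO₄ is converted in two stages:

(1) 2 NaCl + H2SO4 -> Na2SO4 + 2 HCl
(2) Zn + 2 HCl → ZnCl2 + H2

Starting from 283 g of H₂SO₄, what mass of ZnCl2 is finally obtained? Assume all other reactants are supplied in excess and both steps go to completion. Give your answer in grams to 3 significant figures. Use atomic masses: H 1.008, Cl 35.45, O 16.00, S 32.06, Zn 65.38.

393 g

M(H2SO4) = 2(1.008) + 32.06 + 4(16.00) = 98.076 g/mol.
M(ZnCl2) = 65.38 + 2(35.45) = 136.28 g/mol.
n(H2SO4) = 283.0 / 98.076 = 2.886 mol.
Step 1 gives a 1:2 ratio of H2SO4 to HCl, so n(HCl) = 5.771 mol.
In step 2 the HCl:ZnCl2 ratio is 2:1, so n(ZnCl2) = 2.886 mol.
Mass of ZnCl2 = 2.886 × 136.28 = 393.2 g.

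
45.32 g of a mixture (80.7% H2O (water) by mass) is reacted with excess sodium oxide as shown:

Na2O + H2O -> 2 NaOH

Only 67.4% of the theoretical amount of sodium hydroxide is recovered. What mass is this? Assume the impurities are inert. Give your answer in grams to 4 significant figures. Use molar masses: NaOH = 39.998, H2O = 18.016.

109.5 g

Pure H2O available = 45.32 g × 0.807 = 36.573 g.
n(H2O) = 36.573 g / 18.016 g/mol = 2.0300 mol.
From the equation the H2O:NaOH mole ratio is 1:2, so n(NaOH) = 2.0300 × 2/1 = 4.0601 mol.
Mass of NaOH = 4.0601 mol × 39.998 g/mol = 162.40 g.
Actual mass collected = 162.40 g × 0.674 = 109.45 g.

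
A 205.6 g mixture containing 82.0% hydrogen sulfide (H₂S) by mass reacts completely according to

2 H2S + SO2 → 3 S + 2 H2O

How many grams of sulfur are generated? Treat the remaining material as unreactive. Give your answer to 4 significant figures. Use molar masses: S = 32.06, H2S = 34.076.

Mass of pure H2S = 205.6 g × 0.820 = 168.59 g.
n(H2S) = 168.59 g / 34.076 g/mol = 4.9475 mol.
From the equation the H2S:S mole ratio is 2:3, so n(S) = 4.9475 × 3/2 = 7.4213 mol.
Mass of S = 7.4213 mol × 32.06 g/mol = 237.93 g.

237.9 g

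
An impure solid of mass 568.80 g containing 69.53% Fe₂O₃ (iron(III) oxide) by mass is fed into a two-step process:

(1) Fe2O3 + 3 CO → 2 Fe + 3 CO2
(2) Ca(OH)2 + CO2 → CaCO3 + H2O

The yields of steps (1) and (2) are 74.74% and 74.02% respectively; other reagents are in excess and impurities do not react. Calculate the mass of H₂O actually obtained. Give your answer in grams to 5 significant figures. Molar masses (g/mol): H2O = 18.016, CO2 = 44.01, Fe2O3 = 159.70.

74.047 g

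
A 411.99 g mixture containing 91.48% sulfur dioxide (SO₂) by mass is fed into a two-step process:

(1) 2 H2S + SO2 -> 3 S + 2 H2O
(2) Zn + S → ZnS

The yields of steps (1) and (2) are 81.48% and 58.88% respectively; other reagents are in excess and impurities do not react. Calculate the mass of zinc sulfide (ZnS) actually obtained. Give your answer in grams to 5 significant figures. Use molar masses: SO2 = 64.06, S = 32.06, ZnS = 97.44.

825.09 g

Pure SO2 = 411.99 × 0.9148 = 376.888 g.
n(SO2) = 376.888 / 64.06 = 5.88337 mol.
Step 1 (SO2:S = 1:3): theoretical n(S) = 17.6501 mol; at 81.48% yield, n(S) = 14.3813 mol.
Step 2 (S:ZnS = 1:1): theoretical n(ZnS) = 14.3813 mol, so theoretical mass = 14.3813 × 97.44 = 1401.31 g.
At 58.88% yield, actual mass of ZnS = 1401.31 × 0.5888 = 825.094 g.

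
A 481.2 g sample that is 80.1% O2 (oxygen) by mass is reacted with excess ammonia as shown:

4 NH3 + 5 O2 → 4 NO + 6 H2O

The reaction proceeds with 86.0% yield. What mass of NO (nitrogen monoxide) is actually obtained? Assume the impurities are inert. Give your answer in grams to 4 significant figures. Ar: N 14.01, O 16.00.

248.7 g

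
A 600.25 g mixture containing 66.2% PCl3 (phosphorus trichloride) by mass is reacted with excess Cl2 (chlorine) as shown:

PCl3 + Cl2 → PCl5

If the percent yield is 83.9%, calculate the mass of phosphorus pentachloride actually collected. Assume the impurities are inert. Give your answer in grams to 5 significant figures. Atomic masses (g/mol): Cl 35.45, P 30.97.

505.52 g

Pure PCl3 available = 600.25 g × 0.662 = 397.366 g.
M(PCl3) = 30.97 + 3(35.45) = 137.32 g/mol.
M(PCl5) = 30.97 + 5(35.45) = 208.22 g/mol.
n(PCl3) = 397.366 g / 137.32 g/mol = 2.89372 mol.
From the equation the PCl3:PCl5 mole ratio is 1:1, so n(PCl5) = 2.89372 × 1/1 = 2.89372 mol.
Mass of PCl5 = 2.89372 mol × 208.22 g/mol = 602.530 g.
Actual mass collected = 602.530 g × 0.839 = 505.523 g.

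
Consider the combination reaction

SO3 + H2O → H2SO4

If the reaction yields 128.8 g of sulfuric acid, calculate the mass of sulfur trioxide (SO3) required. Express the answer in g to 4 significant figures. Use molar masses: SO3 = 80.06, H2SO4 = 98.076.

n(H2SO4) = 128.80 g / 98.076 g/mol = 1.3133 mol.
From the equation the H2SO4:SO3 mole ratio is 1:1, so n(SO3) = 1.3133 × 1/1 = 1.3133 mol.
Mass of SO3 = 1.3133 mol × 80.06 g/mol = 105.14 g.

105.1 g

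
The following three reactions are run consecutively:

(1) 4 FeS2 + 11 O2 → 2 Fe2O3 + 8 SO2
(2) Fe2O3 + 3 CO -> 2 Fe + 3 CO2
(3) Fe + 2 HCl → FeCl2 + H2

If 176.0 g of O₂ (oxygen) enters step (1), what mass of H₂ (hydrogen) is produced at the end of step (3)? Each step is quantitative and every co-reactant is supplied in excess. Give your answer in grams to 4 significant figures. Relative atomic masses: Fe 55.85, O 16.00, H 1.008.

M(O2) = 2(16.00) = 32.00 g/mol.
M(H2) = 2(1.008) = 2.016 g/mol.
n(O2) = 176.0 / 32.00 = 5.5000 mol.
Reaction (1): O2→Fe2O3 ratio 11:2 ⇒ n(Fe2O3) = 1.0000 mol.
Reaction (2): Fe2O3→Fe ratio 1:2 ⇒ n(Fe) = 2.0000 mol.
Reaction (3): Fe→H2 ratio 1:1 ⇒ n(H2) = 2.0000 mol.
Mass of H2 = 2.0000 × 2.016 = 4.0320 g.

4.032 g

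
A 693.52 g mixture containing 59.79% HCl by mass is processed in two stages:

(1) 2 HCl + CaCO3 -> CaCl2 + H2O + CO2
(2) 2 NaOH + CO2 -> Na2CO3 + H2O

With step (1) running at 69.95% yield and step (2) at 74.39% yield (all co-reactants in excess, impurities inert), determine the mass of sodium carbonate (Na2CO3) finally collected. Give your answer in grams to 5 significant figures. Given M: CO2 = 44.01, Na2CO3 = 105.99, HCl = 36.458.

313.64 g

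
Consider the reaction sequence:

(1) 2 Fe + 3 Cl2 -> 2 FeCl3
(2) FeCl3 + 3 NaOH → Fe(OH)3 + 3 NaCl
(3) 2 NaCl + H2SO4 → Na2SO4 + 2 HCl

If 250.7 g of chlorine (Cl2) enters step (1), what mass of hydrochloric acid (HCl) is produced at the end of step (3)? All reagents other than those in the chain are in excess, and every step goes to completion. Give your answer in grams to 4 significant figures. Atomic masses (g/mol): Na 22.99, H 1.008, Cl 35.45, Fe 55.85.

257.8 g

M(Cl2) = 2(35.45) = 70.90 g/mol.
M(HCl) = 1.008 + 35.45 = 36.458 g/mol.
n(Cl2) = 250.7 / 70.90 = 3.5360 mol.
Reaction (1): Cl2→FeCl3 ratio 3:2 ⇒ n(FeCl3) = 2.3573 mol.
Reaction (2): FeCl3→NaCl ratio 1:3 ⇒ n(NaCl) = 7.0719 mol.
Reaction (3): NaCl→HCl ratio 2:2 ⇒ n(HCl) = 7.0719 mol.
Mass of HCl = 7.0719 × 36.458 = 257.83 g.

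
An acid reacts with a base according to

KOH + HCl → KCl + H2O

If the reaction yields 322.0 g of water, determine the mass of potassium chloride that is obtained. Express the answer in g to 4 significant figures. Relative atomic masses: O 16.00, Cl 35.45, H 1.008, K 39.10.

M(H2O) = 2(1.008) + 16.00 = 18.016 g/mol.
M(KCl) = 39.10 + 35.45 = 74.55 g/mol.
n(H2O) = 322.00 g / 18.016 g/mol = 17.873 mol.
From the equation the H2O:KCl mole ratio is 1:1, so n(KCl) = 17.873 × 1/1 = 17.873 mol.
Mass of KCl = 17.873 mol × 74.55 g/mol = 1332.4 g.

1332 g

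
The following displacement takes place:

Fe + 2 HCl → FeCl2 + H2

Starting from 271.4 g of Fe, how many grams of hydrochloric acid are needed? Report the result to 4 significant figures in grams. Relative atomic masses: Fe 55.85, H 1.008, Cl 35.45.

354.3 g

M(Fe) = 55.85 g/mol.
M(HCl) = 1.008 + 35.45 = 36.458 g/mol.
n(Fe) = 271.40 g / 55.85 g/mol = 4.8594 mol.
From the equation the Fe:HCl mole ratio is 1:2, so n(HCl) = 4.8594 × 2/1 = 9.7189 mol.
Mass of HCl = 9.7189 mol × 36.458 g/mol = 354.33 g.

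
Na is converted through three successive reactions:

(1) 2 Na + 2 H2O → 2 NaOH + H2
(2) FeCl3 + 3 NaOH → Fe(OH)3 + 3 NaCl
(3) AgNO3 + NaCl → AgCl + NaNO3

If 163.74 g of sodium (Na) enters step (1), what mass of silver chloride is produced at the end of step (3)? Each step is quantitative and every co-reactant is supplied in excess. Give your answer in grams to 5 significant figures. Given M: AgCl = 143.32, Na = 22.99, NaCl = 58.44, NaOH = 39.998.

1020.8 g

n(Na) = 163.74 / 22.99 = 7.12223 mol.
Reaction (1): Na→NaOH ratio 2:2 ⇒ n(NaOH) = 7.12223 mol.
Reaction (2): NaOH→NaCl ratio 3:3 ⇒ n(NaCl) = 7.12223 mol.
Reaction (3): NaCl→AgCl ratio 1:1 ⇒ n(AgCl) = 7.12223 mol.
Mass of AgCl = 7.12223 × 143.32 = 1020.76 g.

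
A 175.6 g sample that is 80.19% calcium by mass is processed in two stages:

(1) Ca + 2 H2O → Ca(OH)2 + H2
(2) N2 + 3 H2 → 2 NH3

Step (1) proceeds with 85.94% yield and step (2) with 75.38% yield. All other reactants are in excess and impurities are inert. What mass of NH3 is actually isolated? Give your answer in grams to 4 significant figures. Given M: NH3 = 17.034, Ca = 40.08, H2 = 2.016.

25.85 g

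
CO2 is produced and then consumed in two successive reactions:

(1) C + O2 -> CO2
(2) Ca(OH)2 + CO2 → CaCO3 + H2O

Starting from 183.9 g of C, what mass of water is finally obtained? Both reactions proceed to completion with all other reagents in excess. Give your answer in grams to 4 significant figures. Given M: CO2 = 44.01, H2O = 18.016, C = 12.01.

n(C) = 183.90 / 12.01 = 15.312 mol.
Step 1 gives a 1:1 ratio of C to CO2, so n(CO2) = 15.312 mol.
In step 2 the CO2:H2O ratio is 1:1, so n(H2O) = 15.312 mol.
Mass of H2O = 15.312 × 18.016 = 275.87 g.

275.9 g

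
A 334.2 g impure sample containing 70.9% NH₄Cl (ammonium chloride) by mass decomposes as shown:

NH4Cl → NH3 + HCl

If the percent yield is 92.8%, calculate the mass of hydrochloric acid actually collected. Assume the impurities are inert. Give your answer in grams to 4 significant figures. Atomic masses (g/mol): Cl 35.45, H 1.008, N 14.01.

149.9 g

Pure NH4Cl available = 334.2 g × 0.709 = 236.95 g.
M(NH4Cl) = 14.01 + 4(1.008) + 35.45 = 53.492 g/mol.
M(HCl) = 1.008 + 35.45 = 36.458 g/mol.
n(NH4Cl) = 236.95 g / 53.492 g/mol = 4.4296 mol.
From the equation the NH4Cl:HCl mole ratio is 1:1, so n(HCl) = 4.4296 × 1/1 = 4.4296 mol.
Mass of HCl = 4.4296 mol × 36.458 g/mol = 161.49 g.
Actual mass collected = 161.49 g × 0.928 = 149.87 g.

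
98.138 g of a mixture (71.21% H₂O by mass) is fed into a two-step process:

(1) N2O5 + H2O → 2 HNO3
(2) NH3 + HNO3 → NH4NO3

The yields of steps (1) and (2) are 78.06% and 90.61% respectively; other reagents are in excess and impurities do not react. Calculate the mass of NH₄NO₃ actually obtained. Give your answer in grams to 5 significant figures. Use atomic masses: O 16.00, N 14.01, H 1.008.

439.27 g

Pure H2O = 98.138 × 0.7121 = 69.8841 g.
M(H2O) = 2(1.008) + 16.00 = 18.016 g/mol.
M(NH4NO3) = 2(14.01) + 4(1.008) + 3(16.00) = 80.052 g/mol.
n(H2O) = 69.8841 / 18.016 = 3.87900 mol.
Step 1 (H2O:HNO3 = 1:2): theoretical n(HNO3) = 7.75800 mol; at 78.06% yield, n(HNO3) = 6.05590 mol.
Step 2 (HNO3:NH4NO3 = 1:1): theoretical n(NH4NO3) = 6.05590 mol, so theoretical mass = 6.05590 × 80.052 = 484.787 g.
At 90.61% yield, actual mass of NH4NO3 = 484.787 × 0.9061 = 439.265 g.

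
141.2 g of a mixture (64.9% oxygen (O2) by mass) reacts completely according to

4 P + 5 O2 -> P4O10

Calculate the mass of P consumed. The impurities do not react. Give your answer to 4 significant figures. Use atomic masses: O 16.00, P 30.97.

70.95 g

Mass of pure O2 = 141.2 g × 0.649 = 91.639 g.
M(O2) = 2(16.00) = 32.00 g/mol.
M(P) = 30.97 g/mol.
n(O2) = 91.639 g / 32.00 g/mol = 2.8637 mol.
From the equation the O2:P mole ratio is 5:4, so n(P) = 2.8637 × 4/5 = 2.2910 mol.
Mass of P = 2.2910 mol × 30.97 g/mol = 70.951 g.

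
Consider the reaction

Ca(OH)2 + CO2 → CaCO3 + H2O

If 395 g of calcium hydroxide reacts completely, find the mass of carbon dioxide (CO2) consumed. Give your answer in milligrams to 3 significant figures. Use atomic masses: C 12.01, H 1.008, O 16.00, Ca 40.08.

235000 mg

M(Ca(OH)2) = 40.08 + 2(16.00) + 2(1.008) = 74.096 g/mol.
M(CO2) = 12.01 + 2(16.00) = 44.01 g/mol.
n(Ca(OH)2) = 395.0 g / 74.096 g/mol = 5.331 mol.
From the equation the Ca(OH)2:CO2 mole ratio is 1:1, so n(CO2) = 5.331 × 1/1 = 5.331 mol.
Mass of CO2 = 5.331 mol × 44.01 g/mol = 234.6 g.
Converting to mg: 234.6 g = 235000 mg.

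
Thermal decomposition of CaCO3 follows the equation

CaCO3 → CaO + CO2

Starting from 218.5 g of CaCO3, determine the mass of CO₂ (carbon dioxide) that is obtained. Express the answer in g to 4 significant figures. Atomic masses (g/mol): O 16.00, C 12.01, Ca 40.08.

M(CaCO3) = 40.08 + 12.01 + 3(16.00) = 100.09 g/mol.
M(CO2) = 12.01 + 2(16.00) = 44.01 g/mol.
n(CaCO3) = 218.50 g / 100.09 g/mol = 2.1830 mol.
From the equation the CaCO3:CO2 mole ratio is 1:1, so n(CO2) = 2.1830 × 1/1 = 2.1830 mol.
Mass of CO2 = 2.1830 mol × 44.01 g/mol = 96.075 g.

96.08 g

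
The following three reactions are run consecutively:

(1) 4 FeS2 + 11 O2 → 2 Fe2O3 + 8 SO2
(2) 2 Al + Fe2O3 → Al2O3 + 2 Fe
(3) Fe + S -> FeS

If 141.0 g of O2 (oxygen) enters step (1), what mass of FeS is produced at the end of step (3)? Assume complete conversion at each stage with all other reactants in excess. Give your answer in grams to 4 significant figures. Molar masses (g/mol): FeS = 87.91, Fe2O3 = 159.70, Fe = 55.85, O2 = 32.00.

n(O2) = 141.0 / 32.00 = 4.4062 mol.
Reaction (1): O2→Fe2O3 ratio 11:2 ⇒ n(Fe2O3) = 0.80114 mol.
Reaction (2): Fe2O3→Fe ratio 1:2 ⇒ n(Fe) = 1.6023 mol.
Reaction (3): Fe→FeS ratio 1:1 ⇒ n(FeS) = 1.6023 mol.
Mass of FeS = 1.6023 × 87.91 = 140.86 g.

140.9 g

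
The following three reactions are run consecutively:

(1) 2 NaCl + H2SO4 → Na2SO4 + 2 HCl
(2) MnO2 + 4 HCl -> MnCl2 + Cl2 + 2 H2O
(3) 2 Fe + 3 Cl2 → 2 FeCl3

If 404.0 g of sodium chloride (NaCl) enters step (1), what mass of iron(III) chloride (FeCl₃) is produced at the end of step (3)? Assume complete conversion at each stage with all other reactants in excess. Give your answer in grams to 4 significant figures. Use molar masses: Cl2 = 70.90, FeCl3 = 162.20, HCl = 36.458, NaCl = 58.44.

n(NaCl) = 404.0 / 58.44 = 6.9131 mol.
Reaction (1): NaCl→HCl ratio 2:2 ⇒ n(HCl) = 6.9131 mol.
Reaction (2): HCl→Cl2 ratio 4:1 ⇒ n(Cl2) = 1.7283 mol.
Reaction (3): Cl2→FeCl3 ratio 3:2 ⇒ n(FeCl3) = 1.1522 mol.
Mass of FeCl3 = 1.1522 × 162.20 = 186.88 g.

186.9 g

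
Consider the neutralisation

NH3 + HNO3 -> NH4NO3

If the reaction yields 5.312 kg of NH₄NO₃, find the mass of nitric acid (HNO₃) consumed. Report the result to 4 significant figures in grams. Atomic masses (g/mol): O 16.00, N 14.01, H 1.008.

M(NH4NO3) = 2(14.01) + 4(1.008) + 3(16.00) = 80.052 g/mol.
M(HNO3) = 1.008 + 14.01 + 3(16.00) = 63.018 g/mol.
Convert: 5.312 kg = 5312.0 g.
n(NH4NO3) = 5312.0 g / 80.052 g/mol = 66.357 mol.
From the equation the NH4NO3:HNO3 mole ratio is 1:1, so n(HNO3) = 66.357 × 1/1 = 66.357 mol.
Mass of HNO3 = 66.357 mol × 63.018 g/mol = 4181.7 g.

4182 g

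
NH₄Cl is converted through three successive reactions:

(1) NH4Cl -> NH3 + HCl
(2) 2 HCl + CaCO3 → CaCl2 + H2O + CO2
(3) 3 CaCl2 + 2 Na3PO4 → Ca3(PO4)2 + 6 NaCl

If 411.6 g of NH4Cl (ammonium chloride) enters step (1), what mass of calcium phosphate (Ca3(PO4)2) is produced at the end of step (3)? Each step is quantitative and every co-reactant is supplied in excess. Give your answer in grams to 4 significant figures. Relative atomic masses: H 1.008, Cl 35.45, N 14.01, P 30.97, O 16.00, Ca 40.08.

M(NH4Cl) = 14.01 + 4(1.008) + 35.45 = 53.492 g/mol.
M(Ca3(PO4)2) = 3(40.08) + 2(30.97) + 8(16.00) = 310.18 g/mol.
n(NH4Cl) = 411.6 / 53.492 = 7.6946 mol.
Reaction (1): NH4Cl→HCl ratio 1:1 ⇒ n(HCl) = 7.6946 mol.
Reaction (2): HCl→CaCl2 ratio 2:1 ⇒ n(CaCl2) = 3.8473 mol.
Reaction (3): CaCl2→Ca3(PO4)2 ratio 3:1 ⇒ n(Ca3(PO4)2) = 1.2824 mol.
Mass of Ca3(PO4)2 = 1.2824 × 310.18 = 397.79 g.

397.8 g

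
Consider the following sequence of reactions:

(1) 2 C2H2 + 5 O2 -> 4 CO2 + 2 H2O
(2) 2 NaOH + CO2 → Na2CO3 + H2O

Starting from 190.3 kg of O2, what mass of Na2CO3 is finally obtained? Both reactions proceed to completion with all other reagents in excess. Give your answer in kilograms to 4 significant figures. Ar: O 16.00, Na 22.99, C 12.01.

504.2 kg

M(O2) = 2(16.00) = 32.00 g/mol.
M(Na2CO3) = 2(22.99) + 12.01 + 3(16.00) = 105.99 g/mol.
190.3 kg = 190300 g.
n(O2) = 190300 / 32.00 = 5946.9 mol.
Step 1 gives a 5:4 ratio of O2 to CO2, so n(CO2) = 4757.5 mol.
In step 2 the CO2:Na2CO3 ratio is 1:1, so n(Na2CO3) = 4757.5 mol.
Mass of Na2CO3 = 4757.5 × 105.99 = 504250 g = 504.2 kg.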